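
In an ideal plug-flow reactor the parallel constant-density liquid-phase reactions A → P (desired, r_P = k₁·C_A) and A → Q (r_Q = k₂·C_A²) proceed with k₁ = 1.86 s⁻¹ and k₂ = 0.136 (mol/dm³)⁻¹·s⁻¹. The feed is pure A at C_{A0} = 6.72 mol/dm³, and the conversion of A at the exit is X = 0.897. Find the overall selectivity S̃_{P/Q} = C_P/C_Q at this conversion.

3.87

C_A = C_{A0}(1−X) = 0.6922 mol/dm³.
Along a PFR/batch, dC_P/dC_A = −r_P/(r_P+r_Q) = −k₁/(k₁+k₂·C_A).
Integrating from C_{A0} to C_A: C_P = (1.86/0.136)·ln[(1.86+0.136·6.72)/(1.86+0.136·0.692)] = 13.68·ln(2.774/1.954) = 4.791 mol/dm³.
C_Q = (C_{A0}−C_A)−C_P = 1.237 mol/dm³; S̃_{P/Q} = 4.791/1.237 = 3.87.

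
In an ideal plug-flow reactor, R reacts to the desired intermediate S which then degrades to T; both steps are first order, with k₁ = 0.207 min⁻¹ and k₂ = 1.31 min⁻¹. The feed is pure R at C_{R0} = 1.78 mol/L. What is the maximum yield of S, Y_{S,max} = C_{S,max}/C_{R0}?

0.112

For a first-order series the maximum intermediate yield is C_{S,max}/C_{R0} = (k₁/k₂)^[k₂/(k₂−k₁)].
= (0.207/1.31)^(1.31/(1.31−0.207)) = (0.1580)^(1.188) = 0.1118.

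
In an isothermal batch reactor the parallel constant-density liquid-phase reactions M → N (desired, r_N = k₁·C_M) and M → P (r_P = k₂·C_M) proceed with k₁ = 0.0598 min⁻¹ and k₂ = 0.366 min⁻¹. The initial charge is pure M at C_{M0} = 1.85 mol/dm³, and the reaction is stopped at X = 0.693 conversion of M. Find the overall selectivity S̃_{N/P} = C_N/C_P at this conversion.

0.163

C_M = C_{M0}(1−X) = 0.5680 mol/dm³.
Both paths are first order in M, so the instantaneous fraction to N is constant: dC_N/d(−C_M) = k₁/(k₁+k₂) = 0.1404.
C_N = 0.1404·(C_{M0}−C_M) = 0.1404×1.282 = 0.180 mol/dm³.
C_P = (C_{M0}−C_M)−C_N = 1.102 mol/dm³; S̃_{N/P} = 0.1801/1.102 = 0.163.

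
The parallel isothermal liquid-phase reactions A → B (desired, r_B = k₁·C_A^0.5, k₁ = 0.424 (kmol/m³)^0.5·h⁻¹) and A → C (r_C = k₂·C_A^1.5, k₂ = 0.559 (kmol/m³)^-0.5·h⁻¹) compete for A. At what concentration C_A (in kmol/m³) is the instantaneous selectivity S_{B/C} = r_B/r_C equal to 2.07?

0.366 kmol/m³

S_{B/C} = (k₁/k₂)·C_A⁻¹ ⇒ C_A = (S·k₂/k₁)^(-1).
= (2.07×0.559/0.424)^(-1) = (2.729)^(-1) = 0.366 kmol/m³.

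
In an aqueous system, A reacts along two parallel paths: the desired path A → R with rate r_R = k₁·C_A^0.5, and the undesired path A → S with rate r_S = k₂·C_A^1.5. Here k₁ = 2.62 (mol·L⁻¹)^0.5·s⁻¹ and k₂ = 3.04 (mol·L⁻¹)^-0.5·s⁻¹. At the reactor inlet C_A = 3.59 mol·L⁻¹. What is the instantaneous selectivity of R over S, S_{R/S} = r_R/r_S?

0.240

S_{R/S} = r_R/r_S = (k₁·C_A^0.5)/(k₂·C_A^1.5) = (k₁/k₂)·C_A⁻¹.
= (2.62×3.590^0.5) / (3.04×3.590^1.5) = 4.964/20.68 = 0.240.
The undesired path is higher order in A, so low C_A (CSTR or dilute feed) favours R.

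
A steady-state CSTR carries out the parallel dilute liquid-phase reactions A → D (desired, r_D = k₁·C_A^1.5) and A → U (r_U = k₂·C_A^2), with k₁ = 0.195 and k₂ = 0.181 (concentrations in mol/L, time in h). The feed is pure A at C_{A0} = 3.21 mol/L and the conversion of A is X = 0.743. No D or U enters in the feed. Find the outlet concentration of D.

1.29 mol/L

Exit C_A = C_{A0}(1−X) = 3.21×0.257 = 0.8250 mol/L.
Rates in a CSTR are evaluated at the outlet concentration: r_D = 0.195×0.8250^1.5 = 0.1461, r_U = 0.181×0.8250^2 = 0.1232.
Fraction of consumed A going to D: r_D/(r_D+r_U) = 0.5426.
C_D = 0.5426·C_{A0}·X = 0.5426×3.21×0.743 = 1.29 mol/L.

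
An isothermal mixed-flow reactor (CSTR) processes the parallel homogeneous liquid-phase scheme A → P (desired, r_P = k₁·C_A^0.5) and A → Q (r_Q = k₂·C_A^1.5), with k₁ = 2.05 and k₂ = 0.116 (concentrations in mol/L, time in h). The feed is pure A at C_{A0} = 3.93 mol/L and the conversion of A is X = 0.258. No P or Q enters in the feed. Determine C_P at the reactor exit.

Exit C_A = C_{A0}(1−X) = 3.93×0.742 = 2.916 mol/L.
A CSTR operates uniformly at the exit composition, giving r_P = 3.501 and r_Q = 0.5776 (each k·C_A^n at C_A = 2.916).
Fraction of consumed A going to P: r_P/(r_P+r_Q) = 0.8584.
C_P = 0.8584·C_{A0}·X = 0.8584×3.93×0.258 = 0.870 mol/L.

0.870 mol/L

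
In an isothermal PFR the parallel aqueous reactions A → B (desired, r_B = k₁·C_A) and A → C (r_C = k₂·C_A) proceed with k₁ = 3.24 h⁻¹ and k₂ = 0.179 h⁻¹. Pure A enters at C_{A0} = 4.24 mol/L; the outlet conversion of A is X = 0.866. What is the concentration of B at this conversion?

C_A = C_{A0}(1−X) = 0.5682 mol/L.
Both paths are first order in A, so the instantaneous fraction to B is constant: dC_B/d(−C_A) = k₁/(k₁+k₂) = 0.9476.
C_B = 0.9476·(C_{A0}−C_A) = 0.9476×3.672 = 3.48 mol/L.

3.48 mol/L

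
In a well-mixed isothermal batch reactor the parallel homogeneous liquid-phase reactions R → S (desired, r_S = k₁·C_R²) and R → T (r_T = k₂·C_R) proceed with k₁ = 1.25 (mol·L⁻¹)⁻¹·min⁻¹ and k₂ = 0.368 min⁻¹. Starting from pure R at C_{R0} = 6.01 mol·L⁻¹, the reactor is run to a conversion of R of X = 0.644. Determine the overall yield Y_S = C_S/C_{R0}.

C_R = C_{R0}(1−X) = 2.140 mol·L⁻¹.
Along a PFR/batch, dC_T/dC_R = −r_T/(r_S+r_T) = −k₂/(k₂+k₁·C_R).
Integrating from C_{R0} to C_R: C_T = (0.368/1.25)·ln[(0.368+1.25·6.01)/(0.368+1.25·2.14)] = 0.2944·ln(7.880/3.042) = 0.2802 mol·L⁻¹.
Then C_S = (C_{R0}−C_R) − C_T = 3.870 − 0.2802 = 3.590 mol·L⁻¹.
Y_S = C_S/C_{R0} = 3.590/6.01 = 0.597.

0.597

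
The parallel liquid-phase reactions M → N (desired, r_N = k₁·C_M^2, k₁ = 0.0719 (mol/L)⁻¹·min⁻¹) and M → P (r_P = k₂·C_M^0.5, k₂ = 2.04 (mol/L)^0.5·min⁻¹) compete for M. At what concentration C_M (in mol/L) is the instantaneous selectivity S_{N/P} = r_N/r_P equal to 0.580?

6.47 mol/L

S_{N/P} = (k₁/k₂)·C_M^1.5 ⇒ C_M = (S·k₂/k₁)^(1/1.5).
= (0.580×2.04/0.0719)^(0.6667) = (16.46)^(0.6667) = 6.47 mol/L.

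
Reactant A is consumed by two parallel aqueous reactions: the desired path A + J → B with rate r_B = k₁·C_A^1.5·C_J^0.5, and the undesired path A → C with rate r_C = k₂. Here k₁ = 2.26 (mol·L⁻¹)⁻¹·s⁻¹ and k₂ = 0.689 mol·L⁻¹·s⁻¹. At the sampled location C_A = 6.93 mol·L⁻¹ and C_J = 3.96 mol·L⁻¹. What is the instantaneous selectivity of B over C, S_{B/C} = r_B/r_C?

S_{B/C} = r_B/r_C = (k₁·C_A^1.5·C_J^0.5)/(k₂) = (k₁/k₂)·C_A^1.5·C_J^0.5.
= (2.26×6.930^1.5×3.960^0.5) / (0.689) = 82.05/0.6890 = 119.
Since the desired path is higher order in A, keeping C_A high (PFR or concentrated feed) favours B.

119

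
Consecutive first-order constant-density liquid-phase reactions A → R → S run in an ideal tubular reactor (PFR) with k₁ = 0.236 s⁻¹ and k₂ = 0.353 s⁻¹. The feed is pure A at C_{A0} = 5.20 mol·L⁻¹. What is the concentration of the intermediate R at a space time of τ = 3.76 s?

1.54 mol·L⁻¹

For first-order series with pure A initially, C_R(τ) = k₁C_{A0}/(k₂−k₁)·(e^(−k₁τ) − e^(−k₂τ)).
e^(−k₁τ) = e^(−0.236×3.76) = e^(−0.8874) = 0.4117; e^(−k₂τ) = e^(−1.327) = 0.2652.
C_R = 0.236×5.20/(0.353−0.236) × (0.4117−0.2652) = 10.49×0.1465 = 1.537 mol·L⁻¹.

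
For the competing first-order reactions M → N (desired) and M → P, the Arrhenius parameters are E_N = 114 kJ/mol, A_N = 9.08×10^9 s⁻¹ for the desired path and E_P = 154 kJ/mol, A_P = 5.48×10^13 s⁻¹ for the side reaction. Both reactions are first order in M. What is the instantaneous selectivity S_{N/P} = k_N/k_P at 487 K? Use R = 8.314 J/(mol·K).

3.23

With equal orders, S_{N/P} = k_N/k_P = (A_N/A_P)·exp[(E_P−E_N)/(RT)].
(E_P−E_N)/(RT) = (154−114)×10³/(8.314×487) = 40000/4049 = 9.879.
k_N/k_P = (9.08×10^9/5.48×10^13)·exp(9.879) = 1.657×10^-4 × 19520 = 3.23.
Since E_N < E_P, lowering the temperature improves selectivity toward N.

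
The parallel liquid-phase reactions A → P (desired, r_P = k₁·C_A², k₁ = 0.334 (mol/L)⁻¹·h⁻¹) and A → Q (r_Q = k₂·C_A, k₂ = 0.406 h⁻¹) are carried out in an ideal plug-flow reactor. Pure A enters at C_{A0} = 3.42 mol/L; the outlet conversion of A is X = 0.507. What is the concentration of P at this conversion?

1.16 mol/L

C_A = C_{A0}(1−X) = 1.686 mol/L.
Along a PFR/batch, dC_Q/dC_A = −r_Q/(r_P+r_Q) = −k₂/(k₂+k₁·C_A).
Integrating from C_{A0} to C_A: C_Q = (0.406/0.334)·ln[(0.406+0.334·3.42)/(0.406+0.334·1.69)] = 1.216·ln(1.548/0.9691) = 0.5695 mol/L.
Then C_P = (C_{A0}−C_A) − C_Q = 1.734 − 0.5695 = 1.164 mol/L.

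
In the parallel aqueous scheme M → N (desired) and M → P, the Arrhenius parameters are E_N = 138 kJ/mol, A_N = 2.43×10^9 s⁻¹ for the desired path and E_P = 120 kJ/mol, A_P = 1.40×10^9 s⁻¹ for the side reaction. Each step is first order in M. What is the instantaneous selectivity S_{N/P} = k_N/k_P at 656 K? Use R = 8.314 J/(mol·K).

k_N/k_P = (A_N/A_P)·exp[−(E_N−E_P)/(RT)] = (A_N/A_P)·exp[(E_P−E_N)/(RT)].
(E_P−E_N)/(RT) = (120−138)×10³/(8.314×656) = -18000/5454 = -3.300.
k_N/k_P = (2.43×10^9/1.40×10^9)·exp(-3.300) = 1.736 × 0.03687 = 0.0640.

0.0640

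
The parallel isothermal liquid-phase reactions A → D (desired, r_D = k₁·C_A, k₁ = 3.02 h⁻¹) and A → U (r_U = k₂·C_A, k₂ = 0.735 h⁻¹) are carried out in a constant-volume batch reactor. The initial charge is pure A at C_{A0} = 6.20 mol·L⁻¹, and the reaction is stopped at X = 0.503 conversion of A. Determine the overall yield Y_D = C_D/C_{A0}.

C_A = C_{A0}(1−X) = 3.081 mol·L⁻¹.
Both paths are first order in A, so the instantaneous fraction to D is constant: dC_D/d(−C_A) = k₁/(k₁+k₂) = 0.8043.
C_D = 0.8043·(C_{A0}−C_A) = 0.8043×3.119 = 2.51 mol·L⁻¹.
Y_D = C_D/C_{A0} = 2.508/6.20 = 0.405.

0.405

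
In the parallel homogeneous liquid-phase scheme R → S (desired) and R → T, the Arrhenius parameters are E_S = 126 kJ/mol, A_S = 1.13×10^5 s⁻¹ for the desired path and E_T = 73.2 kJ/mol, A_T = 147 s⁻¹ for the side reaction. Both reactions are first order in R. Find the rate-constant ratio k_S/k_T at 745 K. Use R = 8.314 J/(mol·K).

Since both paths have the same order in R, the concentration cancels and S_{S/T} = k_S/k_T = (A_S/A_T)·exp[(E_T−E_S)/(RT)].
(E_T−E_S)/(RT) = (73.2−126)×10³/(8.314×745) = -52800/6194 = -8.524.
k_S/k_T = (1.13×10^5/147)·exp(-8.524) = 768.7 × 1.985×10^-4 = 0.153.
Since E_S > E_T, raising the temperature improves selectivity toward S.

0.153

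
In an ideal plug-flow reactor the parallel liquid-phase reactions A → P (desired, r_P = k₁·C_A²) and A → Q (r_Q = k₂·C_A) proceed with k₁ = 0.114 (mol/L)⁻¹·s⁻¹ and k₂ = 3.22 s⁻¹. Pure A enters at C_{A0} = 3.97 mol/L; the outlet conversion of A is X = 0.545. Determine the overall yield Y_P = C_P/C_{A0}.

0.0504

C_A = C_{A0}(1−X) = 1.806 mol/L.
Along a PFR/batch, dC_Q/dC_A = −r_Q/(r_P+r_Q) = −k₂/(k₂+k₁·C_A).
Integrating from C_{A0} to C_A: C_Q = (3.22/0.114)·ln[(3.22+0.114·3.97)/(3.22+0.114·1.81)] = 28.25·ln(3.673/3.426) = 1.964 mol/L.
Then C_P = (C_{A0}−C_A) − C_Q = 2.164 − 1.964 = 0.1999 mol/L.
Y_P = C_P/C_{A0} = 0.1999/3.97 = 0.0504.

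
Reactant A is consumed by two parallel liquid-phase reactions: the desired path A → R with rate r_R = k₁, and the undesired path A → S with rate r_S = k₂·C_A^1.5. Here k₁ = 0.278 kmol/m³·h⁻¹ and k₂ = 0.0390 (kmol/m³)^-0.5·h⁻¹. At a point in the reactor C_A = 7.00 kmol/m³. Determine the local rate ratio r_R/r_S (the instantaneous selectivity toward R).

0.385

S_{R/S} = r_R/r_S = (k₁)/(k₂·C_A^1.5) = (k₁/k₂)·C_A^-1.5.
= (0.278) / (0.0390×7.000^1.5) = 0.2780/0.7223 = 0.385.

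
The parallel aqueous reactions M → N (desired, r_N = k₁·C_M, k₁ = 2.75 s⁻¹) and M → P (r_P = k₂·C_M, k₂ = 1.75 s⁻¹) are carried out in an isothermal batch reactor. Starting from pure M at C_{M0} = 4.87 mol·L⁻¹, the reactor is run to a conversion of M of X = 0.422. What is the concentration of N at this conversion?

1.26 mol·L⁻¹

C_M = C_{M0}(1−X) = 2.815 mol·L⁻¹.
Both paths are first order in M, so the instantaneous fraction to N is constant: dC_N/d(−C_M) = k₁/(k₁+k₂) = 0.6111.
C_N = 0.6111·(C_{M0}−C_M) = 0.6111×2.055 = 1.26 mol·L⁻¹.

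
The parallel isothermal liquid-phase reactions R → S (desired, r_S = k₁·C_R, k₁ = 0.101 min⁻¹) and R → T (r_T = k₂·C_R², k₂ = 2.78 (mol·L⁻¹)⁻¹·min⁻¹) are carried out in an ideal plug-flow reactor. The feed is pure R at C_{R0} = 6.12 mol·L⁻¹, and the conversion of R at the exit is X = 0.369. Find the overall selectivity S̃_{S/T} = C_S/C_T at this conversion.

C_R = C_{R0}(1−X) = 3.862 mol·L⁻¹.
Along a PFR/batch, dC_S/dC_R = −r_S/(r_S+r_T) = −k₁/(k₁+k₂·C_R).
Integrating from C_{R0} to C_R: C_S = (0.101/2.78)·ln[(0.101+2.78·6.12)/(0.101+2.78·3.86)] = 0.03633·ln(17.11/10.84) = 0.01660 mol·L⁻¹.
C_T = (C_{R0}−C_R)−C_S = 2.242 mol·L⁻¹; S̃_{S/T} = 0.01660/2.242 = 0.00741.

0.00741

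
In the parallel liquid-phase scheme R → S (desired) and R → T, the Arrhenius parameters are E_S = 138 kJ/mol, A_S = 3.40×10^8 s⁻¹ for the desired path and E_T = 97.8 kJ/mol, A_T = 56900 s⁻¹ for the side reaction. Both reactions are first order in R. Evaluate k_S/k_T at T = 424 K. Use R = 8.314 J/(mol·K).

0.0666

With equal orders, S_{S/T} = k_S/k_T = (A_S/A_T)·exp[(E_T−E_S)/(RT)].
(E_T−E_S)/(RT) = (97.8−138)×10³/(8.314×424) = -40200/3525 = -11.40.
k_S/k_T = (3.40×10^8/56900)·exp(-11.40) = 5975 × 1.115×10^-5 = 0.0666.
Since E_S > E_T, raising the temperature improves selectivity toward S.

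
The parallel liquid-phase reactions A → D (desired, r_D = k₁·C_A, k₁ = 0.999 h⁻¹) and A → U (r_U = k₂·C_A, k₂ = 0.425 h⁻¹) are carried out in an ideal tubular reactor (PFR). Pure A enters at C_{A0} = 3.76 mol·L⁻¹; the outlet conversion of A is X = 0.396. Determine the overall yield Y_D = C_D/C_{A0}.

0.278

C_A = C_{A0}(1−X) = 2.271 mol·L⁻¹.
Both paths are first order in A, so the instantaneous fraction to D is constant: dC_D/d(−C_A) = k₁/(k₁+k₂) = 0.7015.
C_D = 0.7015·(C_{A0}−C_A) = 0.7015×1.489 = 1.04 mol·L⁻¹.
Y_D = C_D/C_{A0} = 1.045/3.76 = 0.278.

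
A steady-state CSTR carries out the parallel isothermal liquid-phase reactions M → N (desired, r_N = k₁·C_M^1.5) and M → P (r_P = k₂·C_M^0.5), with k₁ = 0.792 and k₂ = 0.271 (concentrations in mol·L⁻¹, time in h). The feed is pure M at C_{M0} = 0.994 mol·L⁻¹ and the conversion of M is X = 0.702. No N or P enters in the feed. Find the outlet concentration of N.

Exit C_M = C_{M0}(1−X) = 0.994×0.298 = 0.2962 mol·L⁻¹.
In a CSTR the entire volume is at exit conditions, so r_N = 0.792×0.2962^1.5 = 0.1277 and r_P = 0.271×0.2962^0.5 = 0.1475.
Fraction of consumed M going to N: r_N/(r_N+r_P) = 0.4640.
C_N = 0.4640·C_{M0}·X = 0.4640×0.994×0.702 = 0.324 mol·L⁻¹.

0.324 mol·L⁻¹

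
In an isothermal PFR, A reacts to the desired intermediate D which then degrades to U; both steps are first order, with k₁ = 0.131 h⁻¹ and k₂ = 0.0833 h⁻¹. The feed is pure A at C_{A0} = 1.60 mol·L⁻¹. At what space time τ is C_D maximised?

For first-order series the maximum of C_D occurs at τ_opt = ln(k₂/k₁)/(k₂−k₁).
= ln(0.0833/0.131)/(0.0833−0.131) = ln(0.6359)/-0.04770 = -0.4527/-0.04770 = 9.49 h.

9.49 h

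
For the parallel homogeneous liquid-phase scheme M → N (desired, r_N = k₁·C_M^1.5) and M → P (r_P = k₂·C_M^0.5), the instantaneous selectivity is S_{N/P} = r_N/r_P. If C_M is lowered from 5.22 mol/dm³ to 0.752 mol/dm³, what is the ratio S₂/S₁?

0.144

S_{N/P} = (k₁/k₂)·C_M, so S₂/S₁ = (C_{M,2}/C_{M,1}).
= 0.752/5.22 = 0.144.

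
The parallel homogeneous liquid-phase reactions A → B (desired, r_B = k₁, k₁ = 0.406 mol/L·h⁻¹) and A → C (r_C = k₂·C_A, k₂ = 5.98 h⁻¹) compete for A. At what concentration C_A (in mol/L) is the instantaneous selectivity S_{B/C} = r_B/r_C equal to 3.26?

0.0208 mol/L

S_{B/C} = (k₁/k₂)·C_A⁻¹ ⇒ C_A = (S·k₂/k₁)^(-1).
= (3.26×5.98/0.406)^(-1) = (48.02)^(-1) = 0.0208 mol/L.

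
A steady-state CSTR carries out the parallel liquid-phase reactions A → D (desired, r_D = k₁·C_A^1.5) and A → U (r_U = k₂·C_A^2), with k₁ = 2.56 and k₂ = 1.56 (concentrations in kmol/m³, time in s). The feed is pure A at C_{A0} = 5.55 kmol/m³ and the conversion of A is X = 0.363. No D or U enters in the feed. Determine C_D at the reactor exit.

Exit C_A = C_{A0}(1−X) = 5.55×0.637 = 3.535 kmol/m³.
In a CSTR the entire volume is at exit conditions, so r_D = 2.56×3.535^1.5 = 17.02 and r_U = 1.56×3.535^2 = 19.50.
Fraction of consumed A going to D: r_D/(r_D+r_U) = 0.4660.
C_D = 0.4660·C_{A0}·X = 0.4660×5.55×0.363 = 0.939 kmol/m³.

0.939 kmol/m³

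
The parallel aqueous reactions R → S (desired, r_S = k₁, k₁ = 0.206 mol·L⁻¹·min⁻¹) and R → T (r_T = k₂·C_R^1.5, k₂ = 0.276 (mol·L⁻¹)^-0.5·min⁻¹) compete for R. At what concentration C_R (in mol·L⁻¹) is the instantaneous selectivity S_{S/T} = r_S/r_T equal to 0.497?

1.31 mol·L⁻¹

S_{S/T} = (k₁/k₂)·C_R^-1.5 ⇒ C_R = (S·k₂/k₁)^(1/(-1.5)).
= (0.497×0.276/0.206)^(-0.6667) = (0.6659)^(-0.6667) = 1.31 mol·L⁻¹.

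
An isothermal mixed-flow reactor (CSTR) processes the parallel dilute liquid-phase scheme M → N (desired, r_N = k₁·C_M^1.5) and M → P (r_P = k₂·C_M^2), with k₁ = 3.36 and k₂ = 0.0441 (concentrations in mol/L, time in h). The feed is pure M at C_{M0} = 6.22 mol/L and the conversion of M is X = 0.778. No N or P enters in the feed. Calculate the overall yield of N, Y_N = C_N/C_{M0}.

Exit C_M = C_{M0}(1−X) = 6.22×0.222 = 1.381 mol/L.
A CSTR operates uniformly at the exit composition, giving r_N = 5.452 and r_P = 0.08409 (each k·C_M^n at C_M = 1.381).
Fraction of consumed M going to N: r_N/(r_N+r_P) = 0.9848.
C_N = 0.9848·C_{M0}·X = 0.9848×6.22×0.778 = 4.77 mol/L; Y_N = C_N/C_{M0} = 0.766.

0.766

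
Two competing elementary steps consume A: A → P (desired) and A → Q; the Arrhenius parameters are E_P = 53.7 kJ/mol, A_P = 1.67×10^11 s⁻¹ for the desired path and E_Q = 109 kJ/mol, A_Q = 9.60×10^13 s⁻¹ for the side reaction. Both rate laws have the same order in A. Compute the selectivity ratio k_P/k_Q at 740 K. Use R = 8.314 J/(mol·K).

k_P/k_Q = (A_P/A_Q)·exp[−(E_P−E_Q)/(RT)] = (A_P/A_Q)·exp[(E_Q−E_P)/(RT)].
(E_Q−E_P)/(RT) = (109−53.7)×10³/(8.314×740) = 55300/6152 = 8.988.
k_P/k_Q = (1.67×10^11/9.60×10^13)·exp(8.988) = 0.001740 × 8010 = 13.9.
Since E_P < E_Q, lowering the temperature improves selectivity toward P.

13.9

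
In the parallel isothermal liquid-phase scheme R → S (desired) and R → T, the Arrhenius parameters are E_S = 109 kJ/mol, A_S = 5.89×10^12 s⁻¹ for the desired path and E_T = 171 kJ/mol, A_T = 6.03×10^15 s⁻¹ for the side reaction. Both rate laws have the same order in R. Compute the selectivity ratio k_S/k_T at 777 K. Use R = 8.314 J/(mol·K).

Since both paths have the same order in R, the concentration cancels and S_{S/T} = k_S/k_T = (A_S/A_T)·exp[(E_T−E_S)/(RT)].
(E_T−E_S)/(RT) = (171−109)×10³/(8.314×777) = 62000/6460 = 9.598.
k_S/k_T = (5.89×10^12/6.03×10^15)·exp(9.598) = 9.768×10^-4 × 14729 = 14.4.

14.4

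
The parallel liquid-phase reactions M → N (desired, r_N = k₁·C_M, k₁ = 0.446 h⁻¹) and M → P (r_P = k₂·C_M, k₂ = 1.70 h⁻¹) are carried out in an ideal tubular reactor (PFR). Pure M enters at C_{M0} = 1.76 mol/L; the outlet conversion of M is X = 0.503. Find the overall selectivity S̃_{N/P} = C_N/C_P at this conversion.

0.262

C_M = C_{M0}(1−X) = 0.8747 mol/L.
Both paths are first order in M, so the instantaneous fraction to N is constant: dC_N/d(−C_M) = k₁/(k₁+k₂) = 0.2078.
C_N = 0.2078·(C_{M0}−C_M) = 0.2078×0.8853 = 0.184 mol/L.
C_P = (C_{M0}−C_M)−C_N = 0.7013 mol/L; S̃_{N/P} = 0.1840/0.7013 = 0.262.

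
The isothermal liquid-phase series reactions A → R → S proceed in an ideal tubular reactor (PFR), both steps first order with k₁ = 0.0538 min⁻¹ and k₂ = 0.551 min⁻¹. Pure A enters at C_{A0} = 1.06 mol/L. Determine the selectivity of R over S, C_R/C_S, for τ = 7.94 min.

0.249

The intermediate concentration in a first-order A→B→C sequence is C_R = k₁C_{A0}(e^(−k₁τ) − e^(−k₂τ))/(k₂−k₁).
e^(−k₁τ) = e^(−0.0538×7.94) = e^(−0.4272) = 0.6524; e^(−k₂τ) = e^(−4.375) = 0.01259.
C_R = 0.0538×1.06/(0.551−0.0538) × (0.6524−0.01259) = 0.1147×0.6398 = 0.07338 mol/L.
C_A = C_{A0}e^(−k₁τ) = 0.6915 mol/L, so C_S = C_{A0}−C_A−C_R = 0.2951 mol/L; C_R/C_S = 0.249.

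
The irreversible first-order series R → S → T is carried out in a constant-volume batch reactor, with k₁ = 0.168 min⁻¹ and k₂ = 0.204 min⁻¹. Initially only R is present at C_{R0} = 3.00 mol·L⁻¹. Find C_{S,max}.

For a first-order series the maximum intermediate yield is C_{S,max}/C_{R0} = (k₁/k₂)^[k₂/(k₂−k₁)].
= (0.168/0.204)^(0.204/(0.204−0.168)) = (0.8235)^(5.667) = 0.3328.
C_{S,max} = 0.3328×3.00 = 0.998 mol·L⁻¹.

0.998 mol·L⁻¹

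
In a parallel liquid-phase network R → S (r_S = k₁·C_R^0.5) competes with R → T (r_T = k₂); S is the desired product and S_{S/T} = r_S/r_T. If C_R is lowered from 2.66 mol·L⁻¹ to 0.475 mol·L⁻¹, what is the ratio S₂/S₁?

S_{S/T} = (k₁/k₂)·C_R^0.5, so S₂/S₁ = (C_{R,2}/C_{R,1})^0.5.
= (0.475/2.66)^0.5 = (0.1786)^0.5 = 0.423.

0.423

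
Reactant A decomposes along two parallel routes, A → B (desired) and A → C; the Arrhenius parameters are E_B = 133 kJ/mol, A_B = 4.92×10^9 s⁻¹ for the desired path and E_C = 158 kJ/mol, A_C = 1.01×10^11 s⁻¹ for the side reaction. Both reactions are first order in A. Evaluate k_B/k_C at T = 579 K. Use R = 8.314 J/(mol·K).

8.77

Since both paths have the same order in A, the concentration cancels and S_{B/C} = k_B/k_C = (A_B/A_C)·exp[(E_C−E_B)/(RT)].
(E_C−E_B)/(RT) = (158−133)×10³/(8.314×579) = 25000/4814 = 5.193.
k_B/k_C = (4.92×10^9/1.01×10^11)·exp(5.193) = 0.04871 × 180.1 = 8.77.
Since E_B < E_C, lowering the temperature improves selectivity toward B.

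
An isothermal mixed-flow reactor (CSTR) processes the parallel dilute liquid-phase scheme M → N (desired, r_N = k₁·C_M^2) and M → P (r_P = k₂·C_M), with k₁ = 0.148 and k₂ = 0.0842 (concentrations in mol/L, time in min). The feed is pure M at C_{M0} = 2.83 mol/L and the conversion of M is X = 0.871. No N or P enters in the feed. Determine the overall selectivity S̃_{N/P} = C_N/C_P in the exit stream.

Exit C_M = C_{M0}(1−X) = 2.83×0.129 = 0.3651 mol/L.
A CSTR operates uniformly at the exit composition, giving r_N = 0.01972 and r_P = 0.03074 (each k·C_M^n at C_M = 0.3651).
Overall selectivity = C_N/C_P = r_Nτ/(r_Pτ) = r_N/r_P = 0.642.

0.642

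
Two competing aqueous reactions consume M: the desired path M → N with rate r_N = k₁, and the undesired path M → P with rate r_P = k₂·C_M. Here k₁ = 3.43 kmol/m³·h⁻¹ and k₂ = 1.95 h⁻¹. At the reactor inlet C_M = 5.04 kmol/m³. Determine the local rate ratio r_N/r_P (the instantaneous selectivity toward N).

S_{N/P} = r_N/r_P = (k₁)/(k₂·C_M) = (k₁/k₂)·C_M⁻¹.
= (3.43) / (1.95×5.040) = 3.430/9.828 = 0.349.

0.349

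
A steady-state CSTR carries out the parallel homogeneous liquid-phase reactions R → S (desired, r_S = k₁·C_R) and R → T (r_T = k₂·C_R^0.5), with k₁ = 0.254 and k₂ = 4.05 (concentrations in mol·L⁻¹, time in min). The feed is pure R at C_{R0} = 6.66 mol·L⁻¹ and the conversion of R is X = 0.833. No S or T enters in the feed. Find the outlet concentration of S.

0.344 mol·L⁻¹

Exit C_R = C_{R0}(1−X) = 6.66×0.167 = 1.112 mol·L⁻¹.
In a CSTR the entire volume is at exit conditions, so r_S = 0.254×1.112 = 0.2825 and r_T = 4.05×1.112^0.5 = 4.271.
Fraction of consumed R going to S: r_S/(r_S+r_T) = 0.06204.
C_S = 0.06204·C_{R0}·X = 0.06204×6.66×0.833 = 0.344 mol·L⁻¹.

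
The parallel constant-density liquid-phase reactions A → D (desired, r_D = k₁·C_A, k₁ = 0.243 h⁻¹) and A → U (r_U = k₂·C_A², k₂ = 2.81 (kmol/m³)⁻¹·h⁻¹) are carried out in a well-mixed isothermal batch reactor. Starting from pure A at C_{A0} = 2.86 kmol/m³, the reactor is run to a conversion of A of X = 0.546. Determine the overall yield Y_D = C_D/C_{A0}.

0.0228

C_A = C_{A0}(1−X) = 1.298 kmol/m³.
Along a PFR/batch, dC_D/dC_A = −r_D/(r_D+r_U) = −k₁/(k₁+k₂·C_A).
Integrating from C_{A0} to C_A: C_D = (0.243/2.81)·ln[(0.243+2.81·2.86)/(0.243+2.81·1.30)] = 0.08648·ln(8.280/3.892) = 0.06529 kmol/m³.
Y_D = C_D/C_{A0} = 0.06529/2.86 = 0.0228.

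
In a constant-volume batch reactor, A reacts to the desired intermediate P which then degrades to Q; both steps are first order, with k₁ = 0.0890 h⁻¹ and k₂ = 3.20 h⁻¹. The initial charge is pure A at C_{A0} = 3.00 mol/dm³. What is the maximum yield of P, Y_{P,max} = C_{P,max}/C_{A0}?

0.0251

Evaluating C_P at t_opt = ln(k₂/k₁)/(k₂−k₁) gives C_{P,max}/C_{A0} = (k₁/k₂)^[k₂/(k₂−k₁)].
= (0.0890/3.20)^(3.20/(3.20−0.0890)) = (0.02781)^(1.029) = 0.02510.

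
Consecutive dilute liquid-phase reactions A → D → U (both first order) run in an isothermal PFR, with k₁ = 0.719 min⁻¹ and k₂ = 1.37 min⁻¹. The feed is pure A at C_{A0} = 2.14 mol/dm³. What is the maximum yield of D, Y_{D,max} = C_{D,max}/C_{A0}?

0.257

At the optimum, C_{D,max}/C_{A0} = (k₁/k₂)^[k₂/(k₂−k₁)].
= (0.719/1.37)^(1.37/(1.37−0.719)) = (0.5248)^(2.104) = 0.2575.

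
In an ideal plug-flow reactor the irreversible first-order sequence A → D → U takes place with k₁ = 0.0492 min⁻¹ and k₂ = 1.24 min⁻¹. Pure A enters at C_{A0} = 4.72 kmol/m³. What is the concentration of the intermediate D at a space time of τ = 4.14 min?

The intermediate concentration in a first-order A→B→C sequence is C_D = k₁C_{A0}(e^(−k₁τ) − e^(−k₂τ))/(k₂−k₁).
e^(−k₁τ) = e^(−0.0492×4.14) = e^(−0.2037) = 0.8157; e^(−k₂τ) = e^(−5.134) = 0.005895.
C_D = 0.0492×4.72/(1.24−0.0492) × (0.8157−0.005895) = 0.1950×0.8098 = 0.1579 kmol/m³.

0.158 kmol/m³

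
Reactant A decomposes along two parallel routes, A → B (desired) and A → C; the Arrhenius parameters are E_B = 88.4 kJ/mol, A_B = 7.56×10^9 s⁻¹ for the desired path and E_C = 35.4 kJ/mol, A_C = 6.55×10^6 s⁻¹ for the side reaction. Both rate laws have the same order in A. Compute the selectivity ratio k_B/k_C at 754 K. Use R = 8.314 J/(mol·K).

Since both paths have the same order in A, the concentration cancels and S_{B/C} = k_B/k_C = (A_B/A_C)·exp[(E_C−E_B)/(RT)].
(E_C−E_B)/(RT) = (35.4−88.4)×10³/(8.314×754) = -53000/6269 = -8.455.
k_B/k_C = (7.56×10^9/6.55×10^6)·exp(-8.455) = 1154 × 2.129×10^-4 = 0.246.
Since E_B > E_C, raising the temperature improves selectivity toward B.

0.246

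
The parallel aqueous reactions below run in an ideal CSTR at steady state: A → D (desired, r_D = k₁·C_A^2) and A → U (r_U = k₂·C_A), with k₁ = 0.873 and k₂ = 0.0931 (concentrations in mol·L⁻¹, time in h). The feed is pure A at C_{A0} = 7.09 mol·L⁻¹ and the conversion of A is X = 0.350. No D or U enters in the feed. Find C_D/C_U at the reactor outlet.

43.2

Exit C_A = C_{A0}(1−X) = 7.09×0.650 = 4.609 mol·L⁻¹.
Rates in a CSTR are evaluated at the outlet concentration: r_D = 0.873×4.609^2 = 18.54, r_U = 0.0931×4.609 = 0.4291.
Overall selectivity = C_D/C_U = r_Dτ/(r_Uτ) = r_D/r_U = 43.2.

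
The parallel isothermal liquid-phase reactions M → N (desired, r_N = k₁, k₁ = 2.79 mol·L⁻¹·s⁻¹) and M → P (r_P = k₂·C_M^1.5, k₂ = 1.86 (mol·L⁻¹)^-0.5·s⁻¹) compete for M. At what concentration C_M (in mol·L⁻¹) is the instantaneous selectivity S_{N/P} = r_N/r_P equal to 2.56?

0.700 mol·L⁻¹

S_{N/P} = (k₁/k₂)·C_M^-1.5 ⇒ C_M = (S·k₂/k₁)^(1/(-1.5)).
= (2.56×1.86/2.79)^(-0.6667) = (1.707)^(-0.6667) = 0.700 mol·L⁻¹.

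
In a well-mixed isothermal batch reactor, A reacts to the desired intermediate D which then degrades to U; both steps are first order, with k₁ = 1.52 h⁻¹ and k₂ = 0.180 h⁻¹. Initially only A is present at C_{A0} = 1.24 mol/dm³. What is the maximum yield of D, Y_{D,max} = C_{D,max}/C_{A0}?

Evaluating C_D at t_opt = ln(k₂/k₁)/(k₂−k₁) gives C_{D,max}/C_{A0} = (k₁/k₂)^[k₂/(k₂−k₁)].
= (1.52/0.180)^(0.180/(0.180−1.52)) = (8.444)^(-0.1343) = 0.7508.

0.751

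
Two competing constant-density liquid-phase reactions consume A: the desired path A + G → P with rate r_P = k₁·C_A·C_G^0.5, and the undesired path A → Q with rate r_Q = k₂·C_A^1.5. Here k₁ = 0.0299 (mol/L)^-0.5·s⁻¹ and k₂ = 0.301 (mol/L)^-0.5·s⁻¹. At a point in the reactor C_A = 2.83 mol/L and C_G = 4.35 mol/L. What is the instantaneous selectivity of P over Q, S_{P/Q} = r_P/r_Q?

S_{P/Q} = r_P/r_Q = (k₁·C_A·C_G^0.5)/(k₂·C_A^1.5) = (k₁/k₂)·C_A^-0.5·C_G^0.5.
= (0.0299×2.830×4.350^0.5) / (0.301×2.830^1.5) = 0.1765/1.433 = 0.123.
The undesired path is higher order in A, so low C_A (CSTR or dilute feed) favours P.

0.123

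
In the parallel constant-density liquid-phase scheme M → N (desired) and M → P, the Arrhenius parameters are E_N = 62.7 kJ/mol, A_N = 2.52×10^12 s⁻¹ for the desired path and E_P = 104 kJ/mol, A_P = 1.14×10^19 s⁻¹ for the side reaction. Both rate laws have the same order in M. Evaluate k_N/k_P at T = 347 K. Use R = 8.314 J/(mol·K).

k_N/k_P = (A_N/A_P)·exp[−(E_N−E_P)/(RT)] = (A_N/A_P)·exp[(E_P−E_N)/(RT)].
(E_P−E_N)/(RT) = (104−62.7)×10³/(8.314×347) = 41300/2885 = 14.32.
k_N/k_P = (2.52×10^12/1.14×10^19)·exp(14.32) = 2.211×10^-7 × 1.649×10^6 = 0.364.

0.364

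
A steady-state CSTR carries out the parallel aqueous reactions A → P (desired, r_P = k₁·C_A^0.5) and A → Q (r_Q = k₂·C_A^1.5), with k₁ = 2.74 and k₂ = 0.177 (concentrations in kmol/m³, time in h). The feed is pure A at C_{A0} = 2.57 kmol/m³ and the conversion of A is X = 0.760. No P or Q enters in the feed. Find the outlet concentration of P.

1.88 kmol/m³

Exit C_A = C_{A0}(1−X) = 2.57×0.240 = 0.6168 kmol/m³.
A CSTR operates uniformly at the exit composition, giving r_P = 2.152 and r_Q = 0.08574 (each k·C_A^n at C_A = 0.6168).
Fraction of consumed A going to P: r_P/(r_P+r_Q) = 0.9617.
C_P = 0.9617·C_{A0}·X = 0.9617×2.57×0.760 = 1.88 kmol/m³.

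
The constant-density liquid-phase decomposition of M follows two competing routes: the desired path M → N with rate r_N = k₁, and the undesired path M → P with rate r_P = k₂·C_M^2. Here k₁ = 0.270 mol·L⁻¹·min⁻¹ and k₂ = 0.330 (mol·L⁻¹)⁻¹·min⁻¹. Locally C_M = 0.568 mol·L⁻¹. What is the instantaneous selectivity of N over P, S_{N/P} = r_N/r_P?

2.54

S_{N/P} = r_N/r_P = (k₁)/(k₂·C_M^2) = (k₁/k₂)·C_M^-2.
= (0.270) / (0.330×0.5680^2) = 0.2700/0.1065 = 2.54.
The undesired path is higher order in M, so low C_M (CSTR or dilute feed) favours N.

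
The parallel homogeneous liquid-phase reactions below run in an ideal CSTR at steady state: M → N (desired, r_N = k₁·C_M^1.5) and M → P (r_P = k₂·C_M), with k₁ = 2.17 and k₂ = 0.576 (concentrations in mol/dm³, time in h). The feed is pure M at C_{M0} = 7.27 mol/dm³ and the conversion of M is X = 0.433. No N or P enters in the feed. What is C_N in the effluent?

Exit C_M = C_{M0}(1−X) = 7.27×0.567 = 4.122 mol/dm³.
A CSTR operates uniformly at the exit composition, giving r_N = 18.16 and r_P = 2.374 (each k·C_M^n at C_M = 4.122).
Fraction of consumed M going to N: r_N/(r_N+r_P) = 0.8844.
C_N = 0.8844·C_{M0}·X = 0.8844×7.27×0.433 = 2.78 mol/dm³.

2.78 mol/dm³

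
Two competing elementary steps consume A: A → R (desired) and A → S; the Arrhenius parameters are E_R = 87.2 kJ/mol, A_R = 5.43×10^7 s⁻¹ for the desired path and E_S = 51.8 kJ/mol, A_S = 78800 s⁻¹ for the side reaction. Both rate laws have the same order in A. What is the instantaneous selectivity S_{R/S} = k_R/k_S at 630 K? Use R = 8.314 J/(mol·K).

Since both paths have the same order in A, the concentration cancels and S_{R/S} = k_R/k_S = (A_R/A_S)·exp[(E_S−E_R)/(RT)].
(E_S−E_R)/(RT) = (51.8−87.2)×10³/(8.314×630) = -35400/5238 = -6.759.
k_R/k_S = (5.43×10^7/78800)·exp(-6.759) = 689.1 × 0.001161 = 0.800.

0.800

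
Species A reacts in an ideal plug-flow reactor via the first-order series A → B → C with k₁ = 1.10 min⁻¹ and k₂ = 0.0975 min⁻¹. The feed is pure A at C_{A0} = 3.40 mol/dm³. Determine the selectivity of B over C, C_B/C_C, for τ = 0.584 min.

31.4

Solving the coupled first-order balances gives C_B(τ) = [k₁/(k₂−k₁)]·C_{A0}·(e^(−k₁τ) − e^(−k₂τ)).
e^(−k₁τ) = e^(−1.10×0.584) = e^(−0.6424) = 0.5260; e^(−k₂τ) = e^(−0.05694) = 0.9447.
C_B = 1.10×3.40/(0.0975−1.10) × (0.5260−0.9447) = (-3.731)×(-0.4186) = 1.562 mol/dm³.
C_A = C_{A0}e^(−k₁τ) = 1.788 mol/dm³, so C_C = C_{A0}−C_A−C_B = 0.04976 mol/dm³; C_B/C_C = 31.4.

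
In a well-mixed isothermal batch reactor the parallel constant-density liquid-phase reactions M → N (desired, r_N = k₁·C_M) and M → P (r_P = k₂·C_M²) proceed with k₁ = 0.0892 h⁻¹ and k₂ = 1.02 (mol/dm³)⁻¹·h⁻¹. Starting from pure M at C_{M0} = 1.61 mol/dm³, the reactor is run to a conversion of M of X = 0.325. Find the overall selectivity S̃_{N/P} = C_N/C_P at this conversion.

C_M = C_{M0}(1−X) = 1.087 mol/dm³.
Along a PFR/batch, dC_N/dC_M = −r_N/(r_N+r_P) = −k₁/(k₁+k₂·C_M).
Integrating from C_{M0} to C_M: C_N = (0.0892/1.02)·ln[(0.0892+1.02·1.61)/(0.0892+1.02·1.09)] = 0.08745·ln(1.731/1.198) = 0.03223 mol/dm³.
C_P = (C_{M0}−C_M)−C_N = 0.4910 mol/dm³; S̃_{N/P} = 0.03223/0.4910 = 0.0656.

0.0656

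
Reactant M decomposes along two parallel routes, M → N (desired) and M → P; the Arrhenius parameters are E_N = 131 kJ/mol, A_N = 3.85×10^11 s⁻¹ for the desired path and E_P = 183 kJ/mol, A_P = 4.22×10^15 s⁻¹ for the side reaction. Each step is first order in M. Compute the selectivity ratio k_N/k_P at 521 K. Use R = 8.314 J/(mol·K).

14.9

Since both paths have the same order in M, the concentration cancels and S_{N/P} = k_N/k_P = (A_N/A_P)·exp[(E_P−E_N)/(RT)].
(E_P−E_N)/(RT) = (183−131)×10³/(8.314×521) = 52000/4332 = 12.00.
k_N/k_P = (3.85×10^11/4.22×10^15)·exp(12.00) = 9.123×10^-5 × 1.635×10^5 = 14.9.
Since E_N < E_P, lowering the temperature improves selectivity toward N.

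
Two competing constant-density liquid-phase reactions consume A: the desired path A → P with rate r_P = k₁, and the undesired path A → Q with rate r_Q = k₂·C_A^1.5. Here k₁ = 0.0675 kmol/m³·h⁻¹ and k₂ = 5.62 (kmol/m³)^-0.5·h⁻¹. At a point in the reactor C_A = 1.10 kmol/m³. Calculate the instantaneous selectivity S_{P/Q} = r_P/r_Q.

S_{P/Q} = r_P/r_Q = (k₁)/(k₂·C_A^1.5) = (k₁/k₂)·C_A^-1.5.
= (0.0675) / (5.62×1.100^1.5) = 0.06750/6.484 = 0.0104.
The undesired path is higher order in A, so low C_A (CSTR or dilute feed) favours P.

0.0104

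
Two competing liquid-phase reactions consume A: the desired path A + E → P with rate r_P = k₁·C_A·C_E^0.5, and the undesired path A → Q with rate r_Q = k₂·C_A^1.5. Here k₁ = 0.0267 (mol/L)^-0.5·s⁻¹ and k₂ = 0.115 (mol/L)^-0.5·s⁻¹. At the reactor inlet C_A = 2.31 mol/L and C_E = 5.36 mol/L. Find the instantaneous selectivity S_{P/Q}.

S_{P/Q} = r_P/r_Q = (k₁·C_A·C_E^0.5)/(k₂·C_A^1.5) = (k₁/k₂)·C_A^-0.5·C_E^0.5.
= (0.0267×2.310×5.360^0.5) / (0.115×2.310^1.5) = 0.1428/0.4038 = 0.354.
The undesired path is higher order in A, so low C_A (CSTR or dilute feed) favours P.

0.354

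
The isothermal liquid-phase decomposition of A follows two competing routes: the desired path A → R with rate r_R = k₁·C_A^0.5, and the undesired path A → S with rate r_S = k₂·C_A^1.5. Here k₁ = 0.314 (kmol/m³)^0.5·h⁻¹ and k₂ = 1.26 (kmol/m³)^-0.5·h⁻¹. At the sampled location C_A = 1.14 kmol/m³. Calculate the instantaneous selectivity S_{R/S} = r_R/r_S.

S_{R/S} = r_R/r_S = (k₁·C_A^0.5)/(k₂·C_A^1.5) = (k₁/k₂)·C_A⁻¹.
= (0.314×1.140^0.5) / (1.26×1.140^1.5) = 0.3353/1.534 = 0.219.

0.219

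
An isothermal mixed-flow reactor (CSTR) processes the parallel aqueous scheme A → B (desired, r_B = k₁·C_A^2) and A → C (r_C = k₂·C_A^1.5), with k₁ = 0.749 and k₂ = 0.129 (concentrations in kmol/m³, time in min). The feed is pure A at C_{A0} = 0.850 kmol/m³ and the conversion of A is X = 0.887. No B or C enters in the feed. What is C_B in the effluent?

0.485 kmol/m³

Exit C_A = C_{A0}(1−X) = 0.850×0.113 = 0.09605 kmol/m³.
In a CSTR the entire volume is at exit conditions, so r_B = 0.749×0.09605^2 = 0.006910 and r_C = 0.129×0.09605^1.5 = 0.003840.
Fraction of consumed A going to B: r_B/(r_B+r_C) = 0.6428.
C_B = 0.6428·C_{A0}·X = 0.6428×0.850×0.887 = 0.485 kmol/m³.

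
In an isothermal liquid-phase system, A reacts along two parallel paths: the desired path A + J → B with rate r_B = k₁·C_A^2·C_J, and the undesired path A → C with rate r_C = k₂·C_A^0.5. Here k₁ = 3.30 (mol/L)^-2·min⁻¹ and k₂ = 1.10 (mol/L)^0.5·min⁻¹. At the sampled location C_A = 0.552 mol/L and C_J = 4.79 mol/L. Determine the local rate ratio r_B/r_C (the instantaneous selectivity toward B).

S_{B/C} = r_B/r_C = (k₁·C_A^2·C_J)/(k₂·C_A^0.5) = (k₁/k₂)·C_A^1.5·C_J.
= (3.30×0.5520^2×4.790) / (1.10×0.5520^0.5) = 4.816/0.8173 = 5.89.

5.89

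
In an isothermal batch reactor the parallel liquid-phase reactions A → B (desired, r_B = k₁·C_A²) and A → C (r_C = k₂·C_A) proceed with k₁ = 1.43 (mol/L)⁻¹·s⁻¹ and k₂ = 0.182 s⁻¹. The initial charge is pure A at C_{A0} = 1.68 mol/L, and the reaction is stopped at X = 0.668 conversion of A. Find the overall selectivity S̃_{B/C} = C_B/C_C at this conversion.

8.09

C_A = C_{A0}(1−X) = 0.5578 mol/L.
Along a PFR/batch, dC_C/dC_A = −r_C/(r_B+r_C) = −k₂/(k₂+k₁·C_A).
Integrating from C_{A0} to C_A: C_C = (0.182/1.43)·ln[(0.182+1.43·1.68)/(0.182+1.43·0.558)] = 0.1273·ln(2.584/0.9796) = 0.1235 mol/L.
Then C_B = (C_{A0}−C_A) − C_C = 1.122 − 0.1235 = 0.9988 mol/L.
S̃_{B/C} = C_B/C_C = 0.9988/0.1235 = 8.09.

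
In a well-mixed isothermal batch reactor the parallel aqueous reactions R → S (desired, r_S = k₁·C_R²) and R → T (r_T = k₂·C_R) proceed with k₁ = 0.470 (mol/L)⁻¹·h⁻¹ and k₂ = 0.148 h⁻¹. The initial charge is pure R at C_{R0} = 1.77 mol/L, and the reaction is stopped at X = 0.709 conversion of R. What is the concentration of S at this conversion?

C_R = C_{R0}(1−X) = 0.5151 mol/L.
Along a PFR/batch, dC_T/dC_R = −r_T/(r_S+r_T) = −k₂/(k₂+k₁·C_R).
Integrating from C_{R0} to C_R: C_T = (0.148/0.470)·ln[(0.148+0.470·1.77)/(0.148+0.470·0.515)] = 0.3149·ln(0.9799/0.3901) = 0.2900 mol/L.
Then C_S = (C_{R0}−C_R) − C_T = 1.255 − 0.2900 = 0.9649 mol/L.

0.965 mol/L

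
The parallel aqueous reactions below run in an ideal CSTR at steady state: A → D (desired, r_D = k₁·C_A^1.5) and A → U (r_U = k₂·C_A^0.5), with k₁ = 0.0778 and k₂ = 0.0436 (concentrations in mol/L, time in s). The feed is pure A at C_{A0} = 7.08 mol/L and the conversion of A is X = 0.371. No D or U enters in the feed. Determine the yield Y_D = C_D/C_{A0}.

Exit C_A = C_{A0}(1−X) = 7.08×0.629 = 4.453 mol/L.
In a CSTR the entire volume is at exit conditions, so r_D = 0.0778×4.453^1.5 = 0.7311 and r_U = 0.0436×4.453^0.5 = 0.09201.
Fraction of consumed A going to D: r_D/(r_D+r_U) = 0.8882.
C_D = 0.8882·C_{A0}·X = 0.8882×7.08×0.371 = 2.33 mol/L; Y_D = C_D/C_{A0} = 0.330.

0.330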